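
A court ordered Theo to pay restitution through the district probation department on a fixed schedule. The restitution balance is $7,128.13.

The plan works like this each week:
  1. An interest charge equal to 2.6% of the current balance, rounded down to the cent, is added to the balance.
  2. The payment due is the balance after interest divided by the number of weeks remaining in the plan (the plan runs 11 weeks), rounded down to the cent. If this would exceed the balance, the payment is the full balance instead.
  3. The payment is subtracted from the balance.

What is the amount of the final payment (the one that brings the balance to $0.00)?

$859.41

# | Opening | Interest | Payment | End bal
1 | $7,128.13 | $185.33 | $664.86 | $6,648.60
2 | $6,648.60 | $172.86 | $682.14 | $6,139.32
3 | $6,139.32 | $159.62 | $699.88 | $5,599.06
4 | $5,599.06 | $145.57 | $718.07 | $5,026.56
5 | $5,026.56 | $130.69 | $736.75 | $4,420.50
6 | $4,420.50 | $114.93 | $755.90 | $3,779.53
7 | $3,779.53 | $98.26 | $775.55 | $3,102.24
8 | $3,102.24 | $80.65 | $795.72 | $2,387.17
9 | $2,387.17 | $62.06 | $816.41 | $1,632.82
10 | $1,632.82 | $42.45 | $837.63 | $837.64
11 | $837.64 | $21.77 | $859.41 | $0.00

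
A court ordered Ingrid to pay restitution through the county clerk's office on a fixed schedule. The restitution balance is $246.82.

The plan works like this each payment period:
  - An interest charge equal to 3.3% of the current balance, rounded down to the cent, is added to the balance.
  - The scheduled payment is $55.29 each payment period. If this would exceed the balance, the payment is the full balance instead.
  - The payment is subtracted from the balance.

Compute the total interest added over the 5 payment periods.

$24.62

Payment period 1: $246.82 +$8.14 interest = $254.96; pay $55.29 → $199.67
Payment period 2: $199.67 +$6.58 interest = $206.25; pay $55.29 → $150.96
Payment period 3: $150.96 +$4.98 interest = $155.94; pay $55.29 → $100.65
Payment period 4: $100.65 +$3.32 interest = $103.97; pay $55.29 → $48.68
Payment period 5: $48.68 +$1.60 interest = $50.28; pay $50.28 → $0.00
Total interest: $8.14 + $6.58 + $4.98 + $3.32 + $1.60 = $24.62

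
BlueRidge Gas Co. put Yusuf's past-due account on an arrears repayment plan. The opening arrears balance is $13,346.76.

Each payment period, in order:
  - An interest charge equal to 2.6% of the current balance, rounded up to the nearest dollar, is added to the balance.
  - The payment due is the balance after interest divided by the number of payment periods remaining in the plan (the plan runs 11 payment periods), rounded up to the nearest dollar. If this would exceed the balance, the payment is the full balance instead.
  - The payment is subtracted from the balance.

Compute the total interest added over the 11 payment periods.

# | Opening | Interest | Payment | End bal
1 | $13,346.76 | $348.00 | $1,245.00 | $12,449.76
2 | $12,449.76 | $324.00 | $1,278.00 | $11,495.76
3 | $11,495.76 | $299.00 | $1,311.00 | $10,483.76
4 | $10,483.76 | $273.00 | $1,345.00 | $9,411.76
5 | $9,411.76 | $245.00 | $1,380.00 | $8,276.76
6 | $8,276.76 | $216.00 | $1,416.00 | $7,076.76
7 | $7,076.76 | $184.00 | $1,453.00 | $5,807.76
8 | $5,807.76 | $152.00 | $1,490.00 | $4,469.76
9 | $4,469.76 | $117.00 | $1,529.00 | $3,057.76
10 | $3,057.76 | $80.00 | $1,569.00 | $1,568.76
11 | $1,568.76 | $41.00 | $1,609.76 | $0.00
Total interest: $348.00 + $324.00 + $299.00 + $273.00 + $245.00 + $216.00 + $184.00 + $152.00 + $117.00 + $80.00 + $41.00 = $2,279.00

$2,279.00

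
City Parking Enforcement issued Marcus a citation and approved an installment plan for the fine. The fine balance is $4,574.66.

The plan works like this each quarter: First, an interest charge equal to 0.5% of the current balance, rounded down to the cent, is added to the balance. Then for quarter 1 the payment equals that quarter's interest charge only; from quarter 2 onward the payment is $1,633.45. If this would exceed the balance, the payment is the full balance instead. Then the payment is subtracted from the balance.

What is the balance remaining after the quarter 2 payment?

$2,964.08

Quarter 1: $4,574.66 +$22.87 interest = $4,597.53; pay $22.87 → $4,574.66
Quarter 2: $4,574.66 +$22.87 interest = $4,597.53; pay $1,633.45 → $2,964.08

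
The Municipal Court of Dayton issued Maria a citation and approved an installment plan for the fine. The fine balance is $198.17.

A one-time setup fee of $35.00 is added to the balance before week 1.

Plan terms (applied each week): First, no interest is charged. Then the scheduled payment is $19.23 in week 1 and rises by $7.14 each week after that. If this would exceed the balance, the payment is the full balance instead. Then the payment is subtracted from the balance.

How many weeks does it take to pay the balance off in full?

7

Week 1: $233.17 − $19.23 → $213.94
Week 2: $213.94 − $26.37 → $187.57
Week 3: $187.57 − $33.51 → $154.06
Week 4: $154.06 − $40.65 → $113.41
Week 5: $113.41 − $47.79 → $65.62
Week 6: $65.62 − $54.93 → $10.69
Week 7: $10.69 − $10.69 → $0.00
Balance reaches $0.00 in week 7.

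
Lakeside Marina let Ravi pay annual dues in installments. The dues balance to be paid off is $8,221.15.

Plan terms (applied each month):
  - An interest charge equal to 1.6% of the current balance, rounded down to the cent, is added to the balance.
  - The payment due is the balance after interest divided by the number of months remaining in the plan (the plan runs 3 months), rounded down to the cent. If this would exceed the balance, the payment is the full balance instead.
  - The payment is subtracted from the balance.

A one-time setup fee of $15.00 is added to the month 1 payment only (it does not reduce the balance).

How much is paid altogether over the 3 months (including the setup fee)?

$8,502.03

Month 1: $8,221.15 +$131.53 interest = $8,352.68; pay $2,784.22 (+ $15.00 fee) → $5,568.46
Month 2: $5,568.46 +$89.09 interest = $5,657.55; pay $2,828.77 → $2,828.78
Month 3: $2,828.78 +$45.26 interest = $2,874.04; pay $2,874.04 → $0.00
Total paid: $8,502.03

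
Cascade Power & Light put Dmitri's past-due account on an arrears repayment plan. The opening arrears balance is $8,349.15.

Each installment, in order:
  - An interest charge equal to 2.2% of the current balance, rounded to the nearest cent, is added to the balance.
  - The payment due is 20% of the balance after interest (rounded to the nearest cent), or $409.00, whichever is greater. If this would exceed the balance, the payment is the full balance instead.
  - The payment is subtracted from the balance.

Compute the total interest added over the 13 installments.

# | Opening | Interest | Payment | End bal
1 | $8,349.15 | $183.68 | $1,706.57 | $6,826.26
2 | $6,826.26 | $150.18 | $1,395.29 | $5,581.15
3 | $5,581.15 | $122.79 | $1,140.79 | $4,563.15
4 | $4,563.15 | $100.39 | $932.71 | $3,730.83
5 | $3,730.83 | $82.08 | $762.58 | $3,050.33
6 | $3,050.33 | $67.11 | $623.49 | $2,493.95
7 | $2,493.95 | $54.87 | $509.76 | $2,039.06
8 | $2,039.06 | $44.86 | $416.78 | $1,667.14
9 | $1,667.14 | $36.68 | $409.00 | $1,294.82
10 | $1,294.82 | $28.49 | $409.00 | $914.31
11 | $914.31 | $20.11 | $409.00 | $525.42
12 | $525.42 | $11.56 | $409.00 | $127.98
13 | $127.98 | $2.82 | $130.80 | $0.00
Total interest: $183.68 + $150.18 + $122.79 + $100.39 + $82.08 + $67.11 + $54.87 + $44.86 + $36.68 + $28.49 + $20.11 + $11.56 + $2.82 = $905.62

$905.62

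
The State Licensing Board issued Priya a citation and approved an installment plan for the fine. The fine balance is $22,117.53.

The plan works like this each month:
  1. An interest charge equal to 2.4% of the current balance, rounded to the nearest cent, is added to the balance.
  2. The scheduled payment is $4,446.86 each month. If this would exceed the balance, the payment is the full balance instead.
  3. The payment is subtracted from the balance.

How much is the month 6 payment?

$1,612.46

Month 1: opening $22,117.53; interest $530.82 → $22,648.35; payment $4,446.86; balance $18,201.49
Month 2: opening $18,201.49; interest $436.84 → $18,638.33; payment $4,446.86; balance $14,191.47
Month 3: opening $14,191.47; interest $340.60 → $14,532.07; payment $4,446.86; balance $10,085.21
Month 4: opening $10,085.21; interest $242.05 → $10,327.26; payment $4,446.86; balance $5,880.40
Month 5: opening $5,880.40; interest $141.13 → $6,021.53; payment $4,446.86; balance $1,574.67
Month 6: opening $1,574.67; interest $37.79 → $1,612.46; payment $1,612.46; balance $0.00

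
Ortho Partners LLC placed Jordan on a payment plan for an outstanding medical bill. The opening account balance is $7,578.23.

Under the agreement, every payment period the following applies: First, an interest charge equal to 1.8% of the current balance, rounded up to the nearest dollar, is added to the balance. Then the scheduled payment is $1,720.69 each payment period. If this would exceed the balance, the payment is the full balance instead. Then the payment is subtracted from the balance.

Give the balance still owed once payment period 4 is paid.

$1,069.47

# | Opening | Interest | Payment | End bal
1 | $7,578.23 | $137.00 | $1,720.69 | $5,994.54
2 | $5,994.54 | $108.00 | $1,720.69 | $4,381.85
3 | $4,381.85 | $79.00 | $1,720.69 | $2,740.16
4 | $2,740.16 | $50.00 | $1,720.69 | $1,069.47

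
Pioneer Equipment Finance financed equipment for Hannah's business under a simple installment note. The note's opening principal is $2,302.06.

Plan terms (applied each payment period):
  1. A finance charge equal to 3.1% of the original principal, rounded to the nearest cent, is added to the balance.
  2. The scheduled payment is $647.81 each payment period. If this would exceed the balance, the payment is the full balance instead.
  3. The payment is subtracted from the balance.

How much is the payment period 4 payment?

# | Opening | Interest | Payment | End bal
1 | $2,302.06 | $71.36 | $647.81 | $1,725.61
2 | $1,725.61 | $71.36 | $647.81 | $1,149.16
3 | $1,149.16 | $71.36 | $647.81 | $572.71
4 | $572.71 | $71.36 | $644.07 | $0.00

$644.07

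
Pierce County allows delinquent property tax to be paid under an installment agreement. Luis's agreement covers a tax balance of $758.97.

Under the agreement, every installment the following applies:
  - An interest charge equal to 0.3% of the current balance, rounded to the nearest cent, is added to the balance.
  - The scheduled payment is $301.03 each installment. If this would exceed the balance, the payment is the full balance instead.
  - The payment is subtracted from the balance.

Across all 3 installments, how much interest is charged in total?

Installment 1: $758.97 +$2.28 interest = $761.25; pay $301.03 → $460.22
Installment 2: $460.22 +$1.38 interest = $461.60; pay $301.03 → $160.57
Installment 3: $160.57 +$0.48 interest = $161.05; pay $161.05 → $0.00
Total interest: $2.28 + $1.38 + $0.48 = $4.14

$4.14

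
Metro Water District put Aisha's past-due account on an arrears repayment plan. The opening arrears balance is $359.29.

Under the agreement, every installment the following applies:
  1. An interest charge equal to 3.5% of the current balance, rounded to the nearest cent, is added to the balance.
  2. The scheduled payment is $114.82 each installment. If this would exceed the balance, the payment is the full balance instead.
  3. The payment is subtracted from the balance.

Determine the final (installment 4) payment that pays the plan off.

# | Opening | Interest | Payment | End bal
1 | $359.29 | $12.58 | $114.82 | $257.05
2 | $257.05 | $9.00 | $114.82 | $151.23
3 | $151.23 | $5.29 | $114.82 | $41.70
4 | $41.70 | $1.46 | $43.16 | $0.00

$43.16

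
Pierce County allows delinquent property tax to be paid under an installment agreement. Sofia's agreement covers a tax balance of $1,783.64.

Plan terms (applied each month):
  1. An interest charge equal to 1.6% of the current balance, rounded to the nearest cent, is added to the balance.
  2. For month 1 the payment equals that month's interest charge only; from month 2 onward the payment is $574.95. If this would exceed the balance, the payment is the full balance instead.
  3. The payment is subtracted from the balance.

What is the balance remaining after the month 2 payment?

$1,237.23

# | Opening | Interest | Payment | End bal
1 | $1,783.64 | $28.54 | $28.54 | $1,783.64
2 | $1,783.64 | $28.54 | $574.95 | $1,237.23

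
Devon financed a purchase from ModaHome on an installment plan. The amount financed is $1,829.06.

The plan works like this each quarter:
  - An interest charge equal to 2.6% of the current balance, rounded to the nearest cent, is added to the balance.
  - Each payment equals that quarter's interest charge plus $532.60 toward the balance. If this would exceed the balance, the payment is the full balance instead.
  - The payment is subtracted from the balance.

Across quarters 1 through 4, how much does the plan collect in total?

Quarter 1: $1,829.06 +$47.56 interest = $1,876.62; pay $580.16 → $1,296.46
Quarter 2: $1,296.46 +$33.71 interest = $1,330.17; pay $566.31 → $763.86
Quarter 3: $763.86 +$19.86 interest = $783.72; pay $552.46 → $231.26
Quarter 4: $231.26 +$6.01 interest = $237.27; pay $237.27 → $0.00
Total paid: $1,936.20

$1,936.20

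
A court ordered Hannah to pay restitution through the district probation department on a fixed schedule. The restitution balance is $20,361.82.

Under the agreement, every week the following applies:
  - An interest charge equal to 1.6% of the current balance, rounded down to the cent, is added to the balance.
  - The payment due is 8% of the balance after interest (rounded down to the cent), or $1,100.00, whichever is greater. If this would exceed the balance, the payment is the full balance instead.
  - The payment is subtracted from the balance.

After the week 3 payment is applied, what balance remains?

Week 1: opening $20,361.82; interest $325.78 → $20,687.60; payment $1,655.00; balance $19,032.60
Week 2: opening $19,032.60; interest $304.52 → $19,337.12; payment $1,546.96; balance $17,790.16
Week 3: opening $17,790.16; interest $284.64 → $18,074.80; payment $1,445.98; balance $16,628.82

$16,628.82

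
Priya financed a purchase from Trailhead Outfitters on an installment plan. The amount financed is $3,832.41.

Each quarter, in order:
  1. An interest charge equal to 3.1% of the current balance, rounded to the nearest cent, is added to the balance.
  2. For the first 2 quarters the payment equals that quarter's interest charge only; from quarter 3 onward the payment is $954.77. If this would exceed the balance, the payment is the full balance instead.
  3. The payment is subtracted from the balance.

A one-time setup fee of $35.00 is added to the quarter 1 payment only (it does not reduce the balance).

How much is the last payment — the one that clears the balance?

Quarter 1: $3,832.41 +$118.80 interest = $3,951.21; pay $118.80 (+ $35.00 fee) → $3,832.41
Quarter 2: $3,832.41 +$118.80 interest = $3,951.21; pay $118.80 → $3,832.41
Quarter 3: $3,832.41 +$118.80 interest = $3,951.21; pay $954.77 → $2,996.44
Quarter 4: $2,996.44 +$92.89 interest = $3,089.33; pay $954.77 → $2,134.56
Quarter 5: $2,134.56 +$66.17 interest = $2,200.73; pay $954.77 → $1,245.96
Quarter 6: $1,245.96 +$38.62 interest = $1,284.58; pay $954.77 → $329.81
Quarter 7: $329.81 +$10.22 interest = $340.03; pay $340.03 → $0.00

$340.03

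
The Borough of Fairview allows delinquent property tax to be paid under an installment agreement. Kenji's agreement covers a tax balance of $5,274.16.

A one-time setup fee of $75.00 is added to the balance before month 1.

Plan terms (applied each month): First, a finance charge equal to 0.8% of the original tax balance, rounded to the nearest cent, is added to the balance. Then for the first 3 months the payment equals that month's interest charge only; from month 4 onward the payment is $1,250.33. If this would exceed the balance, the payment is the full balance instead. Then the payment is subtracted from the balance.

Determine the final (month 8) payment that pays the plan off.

$558.79

# | Opening | Interest | Payment | End bal
1 | $5,349.16 | $42.19 | $42.19 | $5,349.16
2 | $5,349.16 | $42.19 | $42.19 | $5,349.16
3 | $5,349.16 | $42.19 | $42.19 | $5,349.16
4 | $5,349.16 | $42.19 | $1,250.33 | $4,141.02
5 | $4,141.02 | $42.19 | $1,250.33 | $2,932.88
6 | $2,932.88 | $42.19 | $1,250.33 | $1,724.74
7 | $1,724.74 | $42.19 | $1,250.33 | $516.60
8 | $516.60 | $42.19 | $558.79 | $0.00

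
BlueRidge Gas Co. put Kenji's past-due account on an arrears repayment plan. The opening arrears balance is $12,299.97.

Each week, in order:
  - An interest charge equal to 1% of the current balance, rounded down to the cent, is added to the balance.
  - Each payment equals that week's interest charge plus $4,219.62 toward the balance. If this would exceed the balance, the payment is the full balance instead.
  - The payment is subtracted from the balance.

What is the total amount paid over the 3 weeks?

$12,542.36

Week 1: $12,299.97 +$122.99 interest = $12,422.96; pay $4,342.61 → $8,080.35
Week 2: $8,080.35 +$80.80 interest = $8,161.15; pay $4,300.42 → $3,860.73
Week 3: $3,860.73 +$38.60 interest = $3,899.33; pay $3,899.33 → $0.00
Total paid: $12,542.36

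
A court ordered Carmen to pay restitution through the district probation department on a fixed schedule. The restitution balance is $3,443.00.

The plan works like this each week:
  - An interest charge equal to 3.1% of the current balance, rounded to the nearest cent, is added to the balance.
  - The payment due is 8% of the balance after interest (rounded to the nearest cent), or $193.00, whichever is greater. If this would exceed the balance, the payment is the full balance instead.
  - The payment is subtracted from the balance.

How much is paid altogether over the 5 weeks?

Week 1: $3,443.00 +$106.73 interest = $3,549.73; pay $283.98 → $3,265.75
Week 2: $3,265.75 +$101.24 interest = $3,366.99; pay $269.36 → $3,097.63
Week 3: $3,097.63 +$96.03 interest = $3,193.66; pay $255.49 → $2,938.17
Week 4: $2,938.17 +$91.08 interest = $3,029.25; pay $242.34 → $2,786.91
Week 5: $2,786.91 +$86.39 interest = $2,873.30; pay $229.86 → $2,643.44
Total paid: $1,281.03

$1,281.03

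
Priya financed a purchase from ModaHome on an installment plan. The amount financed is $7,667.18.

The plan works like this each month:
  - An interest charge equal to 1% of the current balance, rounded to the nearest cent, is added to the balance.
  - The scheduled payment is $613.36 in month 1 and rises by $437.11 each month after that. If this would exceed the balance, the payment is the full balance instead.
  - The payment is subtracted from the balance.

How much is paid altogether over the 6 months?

Month 1: $7,667.18 +$76.67 interest = $7,743.85; pay $613.36 → $7,130.49
Month 2: $7,130.49 +$71.30 interest = $7,201.79; pay $1,050.47 → $6,151.32
Month 3: $6,151.32 +$61.51 interest = $6,212.83; pay $1,487.58 → $4,725.25
Month 4: $4,725.25 +$47.25 interest = $4,772.50; pay $1,924.69 → $2,847.81
Month 5: $2,847.81 +$28.48 interest = $2,876.29; pay $2,361.80 → $514.49
Month 6: $514.49 +$5.14 interest = $519.63; pay $519.63 → $0.00
Total paid: $7,957.53

$7,957.53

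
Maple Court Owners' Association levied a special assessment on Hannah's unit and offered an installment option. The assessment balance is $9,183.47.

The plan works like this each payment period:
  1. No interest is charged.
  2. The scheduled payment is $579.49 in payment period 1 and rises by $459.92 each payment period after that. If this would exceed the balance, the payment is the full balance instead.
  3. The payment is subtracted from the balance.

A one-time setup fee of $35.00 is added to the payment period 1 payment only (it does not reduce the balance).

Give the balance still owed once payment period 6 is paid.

$0.00

Payment period 1: opening $9,183.47; payment $579.49 (+ $35.00 fee); balance $8,603.98
Payment period 2: opening $8,603.98; payment $1,039.41; balance $7,564.57
Payment period 3: opening $7,564.57; payment $1,499.33; balance $6,065.24
Payment period 4: opening $6,065.24; payment $1,959.25; balance $4,105.99
Payment period 5: opening $4,105.99; payment $2,419.17; balance $1,686.82
Payment period 6: opening $1,686.82; payment $1,686.82; balance $0.00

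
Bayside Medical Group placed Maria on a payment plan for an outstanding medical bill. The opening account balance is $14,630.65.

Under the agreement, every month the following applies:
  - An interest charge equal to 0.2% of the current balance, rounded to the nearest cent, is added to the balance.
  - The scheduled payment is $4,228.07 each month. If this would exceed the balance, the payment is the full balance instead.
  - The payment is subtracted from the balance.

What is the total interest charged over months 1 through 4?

Month 1: $14,630.65 +$29.26 interest = $14,659.91; pay $4,228.07 → $10,431.84
Month 2: $10,431.84 +$20.86 interest = $10,452.70; pay $4,228.07 → $6,224.63
Month 3: $6,224.63 +$12.45 interest = $6,237.08; pay $4,228.07 → $2,009.01
Month 4: $2,009.01 +$4.02 interest = $2,013.03; pay $2,013.03 → $0.00
Total interest: $29.26 + $20.86 + $12.45 + $4.02 = $66.59

$66.59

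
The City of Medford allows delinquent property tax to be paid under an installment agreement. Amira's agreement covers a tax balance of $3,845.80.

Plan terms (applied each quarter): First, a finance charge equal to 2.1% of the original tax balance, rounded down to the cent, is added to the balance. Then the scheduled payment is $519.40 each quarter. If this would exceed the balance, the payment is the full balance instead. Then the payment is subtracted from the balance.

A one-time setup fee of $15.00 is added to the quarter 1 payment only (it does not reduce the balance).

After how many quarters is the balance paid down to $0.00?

# | Opening | Interest | Payment | Fee | End bal
1 | $3,845.80 | $80.76 | $519.40 | $15.00 | $3,407.16
2 | $3,407.16 | $80.76 | $519.40 | — | $2,968.52
3 | $2,968.52 | $80.76 | $519.40 | — | $2,529.88
4 | $2,529.88 | $80.76 | $519.40 | — | $2,091.24
5 | $2,091.24 | $80.76 | $519.40 | — | $1,652.60
6 | $1,652.60 | $80.76 | $519.40 | — | $1,213.96
7 | $1,213.96 | $80.76 | $519.40 | — | $775.32
8 | $775.32 | $80.76 | $519.40 | — | $336.68
9 | $336.68 | $80.76 | $417.44 | — | $0.00
Balance reaches $0.00 in quarter 9.

9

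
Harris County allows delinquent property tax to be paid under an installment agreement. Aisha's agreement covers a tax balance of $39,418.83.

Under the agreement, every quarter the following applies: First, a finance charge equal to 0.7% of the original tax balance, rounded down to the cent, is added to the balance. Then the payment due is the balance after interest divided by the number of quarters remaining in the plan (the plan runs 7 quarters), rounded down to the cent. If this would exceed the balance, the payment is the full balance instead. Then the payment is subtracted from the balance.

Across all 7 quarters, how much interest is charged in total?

$1,931.51

Quarter 1: opening $39,418.83; interest $275.93 → $39,694.76; payment $5,670.68; balance $34,024.08
Quarter 2: opening $34,024.08; interest $275.93 → $34,300.01; payment $5,716.66; balance $28,583.35
Quarter 3: opening $28,583.35; interest $275.93 → $28,859.28; payment $5,771.85; balance $23,087.43
Quarter 4: opening $23,087.43; interest $275.93 → $23,363.36; payment $5,840.84; balance $17,522.52
Quarter 5: opening $17,522.52; interest $275.93 → $17,798.45; payment $5,932.81; balance $11,865.64
Quarter 6: opening $11,865.64; interest $275.93 → $12,141.57; payment $6,070.78; balance $6,070.79
Quarter 7: opening $6,070.79; interest $275.93 → $6,346.72; payment $6,346.72; balance $0.00
Total interest: $275.93 + $275.93 + $275.93 + $275.93 + $275.93 + $275.93 + $275.93 = $1,931.51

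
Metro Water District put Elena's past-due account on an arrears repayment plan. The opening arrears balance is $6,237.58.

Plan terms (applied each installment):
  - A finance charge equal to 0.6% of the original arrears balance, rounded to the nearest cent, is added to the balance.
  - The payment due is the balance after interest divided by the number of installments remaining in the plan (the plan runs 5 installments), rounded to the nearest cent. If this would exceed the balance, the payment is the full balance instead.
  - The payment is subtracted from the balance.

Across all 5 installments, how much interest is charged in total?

Installment 1: $6,237.58 +$37.43 interest = $6,275.01; pay $1,255.00 → $5,020.01
Installment 2: $5,020.01 +$37.43 interest = $5,057.44; pay $1,264.36 → $3,793.08
Installment 3: $3,793.08 +$37.43 interest = $3,830.51; pay $1,276.84 → $2,553.67
Installment 4: $2,553.67 +$37.43 interest = $2,591.10; pay $1,295.55 → $1,295.55
Installment 5: $1,295.55 +$37.43 interest = $1,332.98; pay $1,332.98 → $0.00
Total interest: $37.43 + $37.43 + $37.43 + $37.43 + $37.43 = $187.15

$187.15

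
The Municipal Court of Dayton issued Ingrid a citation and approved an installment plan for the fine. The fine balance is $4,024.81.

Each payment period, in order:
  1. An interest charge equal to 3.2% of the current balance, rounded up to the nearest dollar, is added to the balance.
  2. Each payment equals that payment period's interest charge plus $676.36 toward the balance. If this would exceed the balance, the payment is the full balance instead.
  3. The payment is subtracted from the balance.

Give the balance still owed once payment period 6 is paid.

Payment period 1: opening $4,024.81; interest $129.00 → $4,153.81; payment $805.36; balance $3,348.45
Payment period 2: opening $3,348.45; interest $108.00 → $3,456.45; payment $784.36; balance $2,672.09
Payment period 3: opening $2,672.09; interest $86.00 → $2,758.09; payment $762.36; balance $1,995.73
Payment period 4: opening $1,995.73; interest $64.00 → $2,059.73; payment $740.36; balance $1,319.37
Payment period 5: opening $1,319.37; interest $43.00 → $1,362.37; payment $719.36; balance $643.01
Payment period 6: opening $643.01; interest $21.00 → $664.01; payment $664.01; balance $0.00

$0.00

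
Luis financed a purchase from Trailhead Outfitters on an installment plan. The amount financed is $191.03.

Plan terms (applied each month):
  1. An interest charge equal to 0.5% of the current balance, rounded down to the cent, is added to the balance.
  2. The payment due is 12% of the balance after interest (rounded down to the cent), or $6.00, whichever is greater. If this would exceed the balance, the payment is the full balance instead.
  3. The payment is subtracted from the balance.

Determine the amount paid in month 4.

# | Opening | Interest | Payment | End bal
1 | $191.03 | $0.95 | $23.03 | $168.95
2 | $168.95 | $0.84 | $20.37 | $149.42
3 | $149.42 | $0.74 | $18.01 | $132.15
4 | $132.15 | $0.66 | $15.93 | $116.88

$15.93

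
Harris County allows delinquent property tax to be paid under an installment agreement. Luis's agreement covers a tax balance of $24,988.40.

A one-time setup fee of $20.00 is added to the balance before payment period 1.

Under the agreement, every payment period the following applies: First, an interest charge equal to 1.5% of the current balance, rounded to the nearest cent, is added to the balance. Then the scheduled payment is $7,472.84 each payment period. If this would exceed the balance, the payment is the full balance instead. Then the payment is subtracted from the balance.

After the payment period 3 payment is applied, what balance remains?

$3,394.27

# | Opening | Interest | Payment | End bal
1 | $25,008.40 | $375.13 | $7,472.84 | $17,910.69
2 | $17,910.69 | $268.66 | $7,472.84 | $10,706.51
3 | $10,706.51 | $160.60 | $7,472.84 | $3,394.27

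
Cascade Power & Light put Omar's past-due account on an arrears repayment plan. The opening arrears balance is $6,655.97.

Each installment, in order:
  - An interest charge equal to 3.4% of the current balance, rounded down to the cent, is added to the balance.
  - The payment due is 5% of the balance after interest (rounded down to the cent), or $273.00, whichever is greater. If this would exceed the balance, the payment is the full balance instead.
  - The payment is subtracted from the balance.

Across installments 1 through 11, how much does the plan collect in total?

$3,467.37

# | Opening | Interest | Payment | End bal
1 | $6,655.97 | $226.30 | $344.11 | $6,538.16
2 | $6,538.16 | $222.29 | $338.02 | $6,422.43
3 | $6,422.43 | $218.36 | $332.03 | $6,308.76
4 | $6,308.76 | $214.49 | $326.16 | $6,197.09
5 | $6,197.09 | $210.70 | $320.38 | $6,087.41
6 | $6,087.41 | $206.97 | $314.71 | $5,979.67
7 | $5,979.67 | $203.30 | $309.14 | $5,873.83
8 | $5,873.83 | $199.71 | $303.67 | $5,769.87
9 | $5,769.87 | $196.17 | $298.30 | $5,667.74
10 | $5,667.74 | $192.70 | $293.02 | $5,567.42
11 | $5,567.42 | $189.29 | $287.83 | $5,468.88
Total paid: $3,467.37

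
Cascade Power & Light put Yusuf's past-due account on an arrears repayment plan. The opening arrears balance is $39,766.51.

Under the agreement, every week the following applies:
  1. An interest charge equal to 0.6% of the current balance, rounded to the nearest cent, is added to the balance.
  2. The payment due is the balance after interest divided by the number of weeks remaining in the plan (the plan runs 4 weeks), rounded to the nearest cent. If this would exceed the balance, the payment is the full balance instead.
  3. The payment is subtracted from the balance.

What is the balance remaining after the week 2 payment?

$20,122.57

Week 1: opening $39,766.51; interest $238.60 → $40,005.11; payment $10,001.28; balance $30,003.83
Week 2: opening $30,003.83; interest $180.02 → $30,183.85; payment $10,061.28; balance $20,122.57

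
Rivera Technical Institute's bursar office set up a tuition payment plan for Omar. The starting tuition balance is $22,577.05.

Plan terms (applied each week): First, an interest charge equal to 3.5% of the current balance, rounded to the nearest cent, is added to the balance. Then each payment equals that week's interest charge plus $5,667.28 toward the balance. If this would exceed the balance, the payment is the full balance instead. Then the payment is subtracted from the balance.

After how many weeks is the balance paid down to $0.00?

4

# | Opening | Interest | Payment | End bal
1 | $22,577.05 | $790.20 | $6,457.48 | $16,909.77
2 | $16,909.77 | $591.84 | $6,259.12 | $11,242.49
3 | $11,242.49 | $393.49 | $6,060.77 | $5,575.21
4 | $5,575.21 | $195.13 | $5,770.34 | $0.00
Balance reaches $0.00 in week 4.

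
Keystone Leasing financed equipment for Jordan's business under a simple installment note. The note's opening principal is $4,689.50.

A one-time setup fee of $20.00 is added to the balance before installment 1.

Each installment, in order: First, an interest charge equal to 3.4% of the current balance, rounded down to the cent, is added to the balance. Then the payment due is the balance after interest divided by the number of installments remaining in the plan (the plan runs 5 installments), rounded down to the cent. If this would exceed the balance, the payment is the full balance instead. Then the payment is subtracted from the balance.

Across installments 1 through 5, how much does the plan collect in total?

$5,212.18

Installment 1: $4,709.50 +$160.12 interest = $4,869.62; pay $973.92 → $3,895.70
Installment 2: $3,895.70 +$132.45 interest = $4,028.15; pay $1,007.03 → $3,021.12
Installment 3: $3,021.12 +$102.71 interest = $3,123.83; pay $1,041.27 → $2,082.56
Installment 4: $2,082.56 +$70.80 interest = $2,153.36; pay $1,076.68 → $1,076.68
Installment 5: $1,076.68 +$36.60 interest = $1,113.28; pay $1,113.28 → $0.00
Total paid: $5,212.18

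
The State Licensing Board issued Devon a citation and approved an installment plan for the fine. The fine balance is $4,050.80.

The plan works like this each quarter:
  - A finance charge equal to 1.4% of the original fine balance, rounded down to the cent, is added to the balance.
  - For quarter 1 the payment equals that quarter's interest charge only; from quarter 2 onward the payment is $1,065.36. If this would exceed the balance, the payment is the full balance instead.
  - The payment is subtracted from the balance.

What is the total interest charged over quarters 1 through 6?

Quarter 1: $4,050.80 +$56.71 interest = $4,107.51; pay $56.71 → $4,050.80
Quarter 2: $4,050.80 +$56.71 interest = $4,107.51; pay $1,065.36 → $3,042.15
Quarter 3: $3,042.15 +$56.71 interest = $3,098.86; pay $1,065.36 → $2,033.50
Quarter 4: $2,033.50 +$56.71 interest = $2,090.21; pay $1,065.36 → $1,024.85
Quarter 5: $1,024.85 +$56.71 interest = $1,081.56; pay $1,065.36 → $16.20
Quarter 6: $16.20 +$56.71 interest = $72.91; pay $72.91 → $0.00
Total interest: $56.71 + $56.71 + $56.71 + $56.71 + $56.71 + $56.71 = $340.26

$340.26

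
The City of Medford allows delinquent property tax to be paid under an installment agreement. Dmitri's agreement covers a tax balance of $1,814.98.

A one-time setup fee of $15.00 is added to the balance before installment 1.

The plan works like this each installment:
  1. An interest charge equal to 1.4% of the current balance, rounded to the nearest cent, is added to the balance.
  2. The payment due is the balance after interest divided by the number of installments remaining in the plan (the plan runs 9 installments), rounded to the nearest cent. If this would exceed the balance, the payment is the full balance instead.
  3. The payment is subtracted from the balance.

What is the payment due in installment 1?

Installment 1: $1,829.98 +$25.62 interest = $1,855.60; pay $206.18 → $1,649.42

$206.18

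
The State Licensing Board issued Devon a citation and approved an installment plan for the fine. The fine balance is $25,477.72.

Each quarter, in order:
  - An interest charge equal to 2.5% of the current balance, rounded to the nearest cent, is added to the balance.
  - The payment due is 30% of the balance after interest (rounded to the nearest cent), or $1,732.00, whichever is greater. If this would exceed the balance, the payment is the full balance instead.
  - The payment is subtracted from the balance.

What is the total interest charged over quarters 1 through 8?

$2,067.47

Quarter 1: opening $25,477.72; interest $636.94 → $26,114.66; payment $7,834.40; balance $18,280.26
Quarter 2: opening $18,280.26; interest $457.01 → $18,737.27; payment $5,621.18; balance $13,116.09
Quarter 3: opening $13,116.09; interest $327.90 → $13,443.99; payment $4,033.20; balance $9,410.79
Quarter 4: opening $9,410.79; interest $235.27 → $9,646.06; payment $2,893.82; balance $6,752.24
Quarter 5: opening $6,752.24; interest $168.81 → $6,921.05; payment $2,076.32; balance $4,844.73
Quarter 6: opening $4,844.73; interest $121.12 → $4,965.85; payment $1,732.00; balance $3,233.85
Quarter 7: opening $3,233.85; interest $80.85 → $3,314.70; payment $1,732.00; balance $1,582.70
Quarter 8: opening $1,582.70; interest $39.57 → $1,622.27; payment $1,622.27; balance $0.00
Total interest: $636.94 + $457.01 + $327.90 + $235.27 + $168.81 + $121.12 + $80.85 + $39.57 = $2,067.47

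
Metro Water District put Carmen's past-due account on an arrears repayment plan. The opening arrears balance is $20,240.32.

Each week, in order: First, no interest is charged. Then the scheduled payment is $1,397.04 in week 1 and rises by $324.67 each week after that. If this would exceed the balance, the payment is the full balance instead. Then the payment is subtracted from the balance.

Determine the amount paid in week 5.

$2,695.72

Week 1: $20,240.32 − $1,397.04 → $18,843.28
Week 2: $18,843.28 − $1,721.71 → $17,121.57
Week 3: $17,121.57 − $2,046.38 → $15,075.19
Week 4: $15,075.19 − $2,371.05 → $12,704.14
Week 5: $12,704.14 − $2,695.72 → $10,008.42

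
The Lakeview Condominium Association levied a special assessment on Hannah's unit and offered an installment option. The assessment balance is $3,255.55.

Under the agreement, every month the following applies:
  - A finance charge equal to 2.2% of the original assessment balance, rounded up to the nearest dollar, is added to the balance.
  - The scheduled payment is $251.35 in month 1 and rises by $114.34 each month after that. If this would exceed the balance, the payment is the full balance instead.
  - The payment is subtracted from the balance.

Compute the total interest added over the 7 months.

Month 1: $3,255.55 +$72.00 interest = $3,327.55; pay $251.35 → $3,076.20
Month 2: $3,076.20 +$72.00 interest = $3,148.20; pay $365.69 → $2,782.51
Month 3: $2,782.51 +$72.00 interest = $2,854.51; pay $480.03 → $2,374.48
Month 4: $2,374.48 +$72.00 interest = $2,446.48; pay $594.37 → $1,852.11
Month 5: $1,852.11 +$72.00 interest = $1,924.11; pay $708.71 → $1,215.40
Month 6: $1,215.40 +$72.00 interest = $1,287.40; pay $823.05 → $464.35
Month 7: $464.35 +$72.00 interest = $536.35; pay $536.35 → $0.00
Total interest: $72.00 + $72.00 + $72.00 + $72.00 + $72.00 + $72.00 + $72.00 = $504.00

$504.00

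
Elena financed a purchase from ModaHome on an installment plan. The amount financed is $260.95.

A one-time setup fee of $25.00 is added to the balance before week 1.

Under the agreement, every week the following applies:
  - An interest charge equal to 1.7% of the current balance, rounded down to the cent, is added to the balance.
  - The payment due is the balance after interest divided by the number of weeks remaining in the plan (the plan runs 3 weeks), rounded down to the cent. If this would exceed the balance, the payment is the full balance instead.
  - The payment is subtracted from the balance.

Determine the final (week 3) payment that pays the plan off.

$100.26

Week 1: $285.95 +$4.86 interest = $290.81; pay $96.93 → $193.88
Week 2: $193.88 +$3.29 interest = $197.17; pay $98.58 → $98.59
Week 3: $98.59 +$1.67 interest = $100.26; pay $100.26 → $0.00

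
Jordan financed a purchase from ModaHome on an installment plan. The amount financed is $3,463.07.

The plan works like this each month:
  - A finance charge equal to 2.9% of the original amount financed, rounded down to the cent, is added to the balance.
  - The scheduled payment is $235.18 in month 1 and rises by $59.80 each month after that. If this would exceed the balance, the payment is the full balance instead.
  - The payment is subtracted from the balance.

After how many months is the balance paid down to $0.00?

10

Month 1: $3,463.07 +$100.42 interest = $3,563.49; pay $235.18 → $3,328.31
Month 2: $3,328.31 +$100.42 interest = $3,428.73; pay $294.98 → $3,133.75
Month 3: $3,133.75 +$100.42 interest = $3,234.17; pay $354.78 → $2,879.39
Month 4: $2,879.39 +$100.42 interest = $2,979.81; pay $414.58 → $2,565.23
Month 5: $2,565.23 +$100.42 interest = $2,665.65; pay $474.38 → $2,191.27
Month 6: $2,191.27 +$100.42 interest = $2,291.69; pay $534.18 → $1,757.51
Month 7: $1,757.51 +$100.42 interest = $1,857.93; pay $593.98 → $1,263.95
Month 8: $1,263.95 +$100.42 interest = $1,364.37; pay $653.78 → $710.59
Month 9: $710.59 +$100.42 interest = $811.01; pay $713.58 → $97.43
Month 10: $97.43 +$100.42 interest = $197.85; pay $197.85 → $0.00
Balance reaches $0.00 in month 10.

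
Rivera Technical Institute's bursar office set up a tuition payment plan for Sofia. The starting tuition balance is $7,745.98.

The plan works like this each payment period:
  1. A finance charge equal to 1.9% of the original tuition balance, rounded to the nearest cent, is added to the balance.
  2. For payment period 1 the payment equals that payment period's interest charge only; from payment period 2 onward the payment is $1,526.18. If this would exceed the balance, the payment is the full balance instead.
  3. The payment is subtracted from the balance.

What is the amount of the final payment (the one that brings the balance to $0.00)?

Payment period 1: $7,745.98 +$147.17 interest = $7,893.15; pay $147.17 → $7,745.98
Payment period 2: $7,745.98 +$147.17 interest = $7,893.15; pay $1,526.18 → $6,366.97
Payment period 3: $6,366.97 +$147.17 interest = $6,514.14; pay $1,526.18 → $4,987.96
Payment period 4: $4,987.96 +$147.17 interest = $5,135.13; pay $1,526.18 → $3,608.95
Payment period 5: $3,608.95 +$147.17 interest = $3,756.12; pay $1,526.18 → $2,229.94
Payment period 6: $2,229.94 +$147.17 interest = $2,377.11; pay $1,526.18 → $850.93
Payment period 7: $850.93 +$147.17 interest = $998.10; pay $998.10 → $0.00

$998.10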